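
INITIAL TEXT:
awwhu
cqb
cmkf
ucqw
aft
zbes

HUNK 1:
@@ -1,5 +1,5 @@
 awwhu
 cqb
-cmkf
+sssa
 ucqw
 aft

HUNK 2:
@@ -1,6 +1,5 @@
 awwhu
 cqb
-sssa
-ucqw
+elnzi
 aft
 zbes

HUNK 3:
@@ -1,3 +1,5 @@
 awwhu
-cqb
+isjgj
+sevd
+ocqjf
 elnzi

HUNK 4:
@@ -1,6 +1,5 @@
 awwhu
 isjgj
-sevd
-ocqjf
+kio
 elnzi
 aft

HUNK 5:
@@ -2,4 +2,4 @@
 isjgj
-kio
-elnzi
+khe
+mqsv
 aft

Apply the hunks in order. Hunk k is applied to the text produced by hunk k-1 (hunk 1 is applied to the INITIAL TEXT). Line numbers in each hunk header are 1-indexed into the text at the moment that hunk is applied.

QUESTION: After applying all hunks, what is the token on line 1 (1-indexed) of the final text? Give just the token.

Hunk 1: at line 1 remove [cmkf] add [sssa] -> 6 lines: awwhu cqb sssa ucqw aft zbes
Hunk 2: at line 1 remove [sssa,ucqw] add [elnzi] -> 5 lines: awwhu cqb elnzi aft zbes
Hunk 3: at line 1 remove [cqb] add [isjgj,sevd,ocqjf] -> 7 lines: awwhu isjgj sevd ocqjf elnzi aft zbes
Hunk 4: at line 1 remove [sevd,ocqjf] add [kio] -> 6 lines: awwhu isjgj kio elnzi aft zbes
Hunk 5: at line 2 remove [kio,elnzi] add [khe,mqsv] -> 6 lines: awwhu isjgj khe mqsv aft zbes
Final line 1: awwhu

Answer: awwhu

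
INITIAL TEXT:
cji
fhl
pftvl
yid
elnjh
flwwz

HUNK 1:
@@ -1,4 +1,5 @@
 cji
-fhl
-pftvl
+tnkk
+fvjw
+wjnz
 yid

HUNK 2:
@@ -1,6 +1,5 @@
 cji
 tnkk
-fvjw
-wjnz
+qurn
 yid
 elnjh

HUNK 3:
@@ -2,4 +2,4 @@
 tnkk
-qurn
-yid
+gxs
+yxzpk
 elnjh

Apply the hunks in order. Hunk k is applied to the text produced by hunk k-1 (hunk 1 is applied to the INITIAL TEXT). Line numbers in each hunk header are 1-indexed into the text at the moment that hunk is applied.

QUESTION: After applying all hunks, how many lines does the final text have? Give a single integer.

Answer: 6

Derivation:
Hunk 1: at line 1 remove [fhl,pftvl] add [tnkk,fvjw,wjnz] -> 7 lines: cji tnkk fvjw wjnz yid elnjh flwwz
Hunk 2: at line 1 remove [fvjw,wjnz] add [qurn] -> 6 lines: cji tnkk qurn yid elnjh flwwz
Hunk 3: at line 2 remove [qurn,yid] add [gxs,yxzpk] -> 6 lines: cji tnkk gxs yxzpk elnjh flwwz
Final line count: 6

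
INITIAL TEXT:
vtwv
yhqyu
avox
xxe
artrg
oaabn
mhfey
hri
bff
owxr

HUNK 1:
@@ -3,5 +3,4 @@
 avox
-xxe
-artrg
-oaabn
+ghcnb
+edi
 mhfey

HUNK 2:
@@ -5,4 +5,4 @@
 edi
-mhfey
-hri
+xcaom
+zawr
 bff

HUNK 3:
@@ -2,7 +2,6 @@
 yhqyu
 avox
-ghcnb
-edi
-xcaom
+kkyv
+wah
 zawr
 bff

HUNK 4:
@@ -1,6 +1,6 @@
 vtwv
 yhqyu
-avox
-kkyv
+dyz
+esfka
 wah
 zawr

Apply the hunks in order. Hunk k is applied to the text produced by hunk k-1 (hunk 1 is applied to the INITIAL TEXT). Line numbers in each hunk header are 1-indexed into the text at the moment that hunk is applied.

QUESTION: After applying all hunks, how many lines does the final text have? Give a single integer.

Answer: 8

Derivation:
Hunk 1: at line 3 remove [xxe,artrg,oaabn] add [ghcnb,edi] -> 9 lines: vtwv yhqyu avox ghcnb edi mhfey hri bff owxr
Hunk 2: at line 5 remove [mhfey,hri] add [xcaom,zawr] -> 9 lines: vtwv yhqyu avox ghcnb edi xcaom zawr bff owxr
Hunk 3: at line 2 remove [ghcnb,edi,xcaom] add [kkyv,wah] -> 8 lines: vtwv yhqyu avox kkyv wah zawr bff owxr
Hunk 4: at line 1 remove [avox,kkyv] add [dyz,esfka] -> 8 lines: vtwv yhqyu dyz esfka wah zawr bff owxr
Final line count: 8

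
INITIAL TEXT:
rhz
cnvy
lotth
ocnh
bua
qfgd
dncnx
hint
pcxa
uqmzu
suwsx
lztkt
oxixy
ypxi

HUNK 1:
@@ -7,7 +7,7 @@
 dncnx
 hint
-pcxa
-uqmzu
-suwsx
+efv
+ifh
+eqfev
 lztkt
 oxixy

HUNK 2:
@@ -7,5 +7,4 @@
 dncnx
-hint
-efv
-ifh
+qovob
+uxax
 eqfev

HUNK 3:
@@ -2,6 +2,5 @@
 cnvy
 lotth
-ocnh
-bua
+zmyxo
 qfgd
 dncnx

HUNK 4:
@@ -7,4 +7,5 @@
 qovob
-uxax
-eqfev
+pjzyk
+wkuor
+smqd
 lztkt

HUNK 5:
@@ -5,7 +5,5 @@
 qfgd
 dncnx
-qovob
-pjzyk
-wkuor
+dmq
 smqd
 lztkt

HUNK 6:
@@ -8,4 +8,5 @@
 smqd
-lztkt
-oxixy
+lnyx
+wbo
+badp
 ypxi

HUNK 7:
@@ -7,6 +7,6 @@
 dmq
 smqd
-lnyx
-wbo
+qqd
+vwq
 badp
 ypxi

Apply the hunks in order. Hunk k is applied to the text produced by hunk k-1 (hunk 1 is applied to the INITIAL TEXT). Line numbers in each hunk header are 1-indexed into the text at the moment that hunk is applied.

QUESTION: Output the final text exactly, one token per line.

Hunk 1: at line 7 remove [pcxa,uqmzu,suwsx] add [efv,ifh,eqfev] -> 14 lines: rhz cnvy lotth ocnh bua qfgd dncnx hint efv ifh eqfev lztkt oxixy ypxi
Hunk 2: at line 7 remove [hint,efv,ifh] add [qovob,uxax] -> 13 lines: rhz cnvy lotth ocnh bua qfgd dncnx qovob uxax eqfev lztkt oxixy ypxi
Hunk 3: at line 2 remove [ocnh,bua] add [zmyxo] -> 12 lines: rhz cnvy lotth zmyxo qfgd dncnx qovob uxax eqfev lztkt oxixy ypxi
Hunk 4: at line 7 remove [uxax,eqfev] add [pjzyk,wkuor,smqd] -> 13 lines: rhz cnvy lotth zmyxo qfgd dncnx qovob pjzyk wkuor smqd lztkt oxixy ypxi
Hunk 5: at line 5 remove [qovob,pjzyk,wkuor] add [dmq] -> 11 lines: rhz cnvy lotth zmyxo qfgd dncnx dmq smqd lztkt oxixy ypxi
Hunk 6: at line 8 remove [lztkt,oxixy] add [lnyx,wbo,badp] -> 12 lines: rhz cnvy lotth zmyxo qfgd dncnx dmq smqd lnyx wbo badp ypxi
Hunk 7: at line 7 remove [lnyx,wbo] add [qqd,vwq] -> 12 lines: rhz cnvy lotth zmyxo qfgd dncnx dmq smqd qqd vwq badp ypxi

Answer: rhz
cnvy
lotth
zmyxo
qfgd
dncnx
dmq
smqd
qqd
vwq
badp
ypxi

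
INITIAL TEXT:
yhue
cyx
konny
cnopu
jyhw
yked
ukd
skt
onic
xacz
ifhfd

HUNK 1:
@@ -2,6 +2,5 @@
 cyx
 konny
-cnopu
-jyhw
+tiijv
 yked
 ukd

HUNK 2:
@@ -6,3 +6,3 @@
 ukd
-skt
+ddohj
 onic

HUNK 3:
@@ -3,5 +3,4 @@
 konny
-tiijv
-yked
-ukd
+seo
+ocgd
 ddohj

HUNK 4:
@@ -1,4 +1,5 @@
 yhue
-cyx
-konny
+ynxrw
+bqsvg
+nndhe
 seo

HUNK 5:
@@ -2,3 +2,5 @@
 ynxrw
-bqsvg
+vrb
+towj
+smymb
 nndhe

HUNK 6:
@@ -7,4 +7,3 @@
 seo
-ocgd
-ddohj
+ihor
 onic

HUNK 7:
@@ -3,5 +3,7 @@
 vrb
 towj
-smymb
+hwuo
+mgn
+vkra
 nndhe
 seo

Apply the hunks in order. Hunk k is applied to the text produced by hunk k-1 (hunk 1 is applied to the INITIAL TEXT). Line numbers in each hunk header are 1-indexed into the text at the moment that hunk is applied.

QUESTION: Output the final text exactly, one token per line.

Answer: yhue
ynxrw
vrb
towj
hwuo
mgn
vkra
nndhe
seo
ihor
onic
xacz
ifhfd

Derivation:
Hunk 1: at line 2 remove [cnopu,jyhw] add [tiijv] -> 10 lines: yhue cyx konny tiijv yked ukd skt onic xacz ifhfd
Hunk 2: at line 6 remove [skt] add [ddohj] -> 10 lines: yhue cyx konny tiijv yked ukd ddohj onic xacz ifhfd
Hunk 3: at line 3 remove [tiijv,yked,ukd] add [seo,ocgd] -> 9 lines: yhue cyx konny seo ocgd ddohj onic xacz ifhfd
Hunk 4: at line 1 remove [cyx,konny] add [ynxrw,bqsvg,nndhe] -> 10 lines: yhue ynxrw bqsvg nndhe seo ocgd ddohj onic xacz ifhfd
Hunk 5: at line 2 remove [bqsvg] add [vrb,towj,smymb] -> 12 lines: yhue ynxrw vrb towj smymb nndhe seo ocgd ddohj onic xacz ifhfd
Hunk 6: at line 7 remove [ocgd,ddohj] add [ihor] -> 11 lines: yhue ynxrw vrb towj smymb nndhe seo ihor onic xacz ifhfd
Hunk 7: at line 3 remove [smymb] add [hwuo,mgn,vkra] -> 13 lines: yhue ynxrw vrb towj hwuo mgn vkra nndhe seo ihor onic xacz ifhfd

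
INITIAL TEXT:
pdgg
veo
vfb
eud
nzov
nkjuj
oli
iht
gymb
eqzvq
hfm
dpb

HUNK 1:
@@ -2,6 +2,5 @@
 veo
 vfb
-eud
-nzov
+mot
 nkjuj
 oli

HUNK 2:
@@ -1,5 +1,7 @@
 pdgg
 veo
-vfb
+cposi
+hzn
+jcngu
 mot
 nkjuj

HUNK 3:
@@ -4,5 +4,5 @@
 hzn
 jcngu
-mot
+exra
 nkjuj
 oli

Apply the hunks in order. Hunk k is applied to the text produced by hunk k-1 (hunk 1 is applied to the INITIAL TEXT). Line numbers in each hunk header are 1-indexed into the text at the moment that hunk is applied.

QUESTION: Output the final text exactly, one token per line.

Hunk 1: at line 2 remove [eud,nzov] add [mot] -> 11 lines: pdgg veo vfb mot nkjuj oli iht gymb eqzvq hfm dpb
Hunk 2: at line 1 remove [vfb] add [cposi,hzn,jcngu] -> 13 lines: pdgg veo cposi hzn jcngu mot nkjuj oli iht gymb eqzvq hfm dpb
Hunk 3: at line 4 remove [mot] add [exra] -> 13 lines: pdgg veo cposi hzn jcngu exra nkjuj oli iht gymb eqzvq hfm dpb

Answer: pdgg
veo
cposi
hzn
jcngu
exra
nkjuj
oli
iht
gymb
eqzvq
hfm
dpb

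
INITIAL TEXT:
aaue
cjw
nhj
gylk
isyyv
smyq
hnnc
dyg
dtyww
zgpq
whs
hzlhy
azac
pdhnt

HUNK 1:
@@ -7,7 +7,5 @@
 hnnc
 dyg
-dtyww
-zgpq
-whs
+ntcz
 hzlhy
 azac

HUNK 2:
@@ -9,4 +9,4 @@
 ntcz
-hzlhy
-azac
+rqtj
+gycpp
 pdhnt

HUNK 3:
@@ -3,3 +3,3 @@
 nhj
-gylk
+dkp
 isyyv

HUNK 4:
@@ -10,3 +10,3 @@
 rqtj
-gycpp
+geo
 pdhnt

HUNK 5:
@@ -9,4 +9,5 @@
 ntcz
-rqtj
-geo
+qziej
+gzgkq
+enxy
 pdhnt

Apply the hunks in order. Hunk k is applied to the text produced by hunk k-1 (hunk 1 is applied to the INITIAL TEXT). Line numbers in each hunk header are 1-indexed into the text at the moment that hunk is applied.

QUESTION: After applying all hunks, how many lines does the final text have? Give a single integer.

Answer: 13

Derivation:
Hunk 1: at line 7 remove [dtyww,zgpq,whs] add [ntcz] -> 12 lines: aaue cjw nhj gylk isyyv smyq hnnc dyg ntcz hzlhy azac pdhnt
Hunk 2: at line 9 remove [hzlhy,azac] add [rqtj,gycpp] -> 12 lines: aaue cjw nhj gylk isyyv smyq hnnc dyg ntcz rqtj gycpp pdhnt
Hunk 3: at line 3 remove [gylk] add [dkp] -> 12 lines: aaue cjw nhj dkp isyyv smyq hnnc dyg ntcz rqtj gycpp pdhnt
Hunk 4: at line 10 remove [gycpp] add [geo] -> 12 lines: aaue cjw nhj dkp isyyv smyq hnnc dyg ntcz rqtj geo pdhnt
Hunk 5: at line 9 remove [rqtj,geo] add [qziej,gzgkq,enxy] -> 13 lines: aaue cjw nhj dkp isyyv smyq hnnc dyg ntcz qziej gzgkq enxy pdhnt
Final line count: 13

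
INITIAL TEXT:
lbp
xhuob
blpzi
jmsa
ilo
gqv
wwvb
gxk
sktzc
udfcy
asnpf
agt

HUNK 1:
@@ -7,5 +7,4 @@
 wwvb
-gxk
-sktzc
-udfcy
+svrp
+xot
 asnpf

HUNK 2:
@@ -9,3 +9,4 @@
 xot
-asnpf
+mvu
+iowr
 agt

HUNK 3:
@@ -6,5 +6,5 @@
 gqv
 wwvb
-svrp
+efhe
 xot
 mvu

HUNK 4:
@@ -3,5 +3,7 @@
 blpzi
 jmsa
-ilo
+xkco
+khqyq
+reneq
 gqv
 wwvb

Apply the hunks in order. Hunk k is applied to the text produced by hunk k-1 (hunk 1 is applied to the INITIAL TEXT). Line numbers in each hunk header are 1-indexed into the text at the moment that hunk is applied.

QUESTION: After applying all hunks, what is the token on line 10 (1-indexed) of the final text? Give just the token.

Hunk 1: at line 7 remove [gxk,sktzc,udfcy] add [svrp,xot] -> 11 lines: lbp xhuob blpzi jmsa ilo gqv wwvb svrp xot asnpf agt
Hunk 2: at line 9 remove [asnpf] add [mvu,iowr] -> 12 lines: lbp xhuob blpzi jmsa ilo gqv wwvb svrp xot mvu iowr agt
Hunk 3: at line 6 remove [svrp] add [efhe] -> 12 lines: lbp xhuob blpzi jmsa ilo gqv wwvb efhe xot mvu iowr agt
Hunk 4: at line 3 remove [ilo] add [xkco,khqyq,reneq] -> 14 lines: lbp xhuob blpzi jmsa xkco khqyq reneq gqv wwvb efhe xot mvu iowr agt
Final line 10: efhe

Answer: efhe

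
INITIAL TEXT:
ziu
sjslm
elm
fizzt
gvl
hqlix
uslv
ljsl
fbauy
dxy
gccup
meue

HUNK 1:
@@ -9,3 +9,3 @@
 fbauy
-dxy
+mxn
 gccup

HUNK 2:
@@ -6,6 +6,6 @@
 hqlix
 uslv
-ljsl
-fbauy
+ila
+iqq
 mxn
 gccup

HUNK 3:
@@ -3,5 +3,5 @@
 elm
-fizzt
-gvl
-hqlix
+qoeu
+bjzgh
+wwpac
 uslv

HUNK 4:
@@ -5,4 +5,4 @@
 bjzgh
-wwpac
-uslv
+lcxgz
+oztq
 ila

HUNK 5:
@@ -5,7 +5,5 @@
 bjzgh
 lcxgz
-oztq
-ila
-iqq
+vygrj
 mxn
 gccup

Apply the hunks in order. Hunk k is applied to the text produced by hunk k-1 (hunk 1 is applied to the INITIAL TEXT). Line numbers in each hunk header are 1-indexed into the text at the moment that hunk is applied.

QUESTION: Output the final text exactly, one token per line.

Hunk 1: at line 9 remove [dxy] add [mxn] -> 12 lines: ziu sjslm elm fizzt gvl hqlix uslv ljsl fbauy mxn gccup meue
Hunk 2: at line 6 remove [ljsl,fbauy] add [ila,iqq] -> 12 lines: ziu sjslm elm fizzt gvl hqlix uslv ila iqq mxn gccup meue
Hunk 3: at line 3 remove [fizzt,gvl,hqlix] add [qoeu,bjzgh,wwpac] -> 12 lines: ziu sjslm elm qoeu bjzgh wwpac uslv ila iqq mxn gccup meue
Hunk 4: at line 5 remove [wwpac,uslv] add [lcxgz,oztq] -> 12 lines: ziu sjslm elm qoeu bjzgh lcxgz oztq ila iqq mxn gccup meue
Hunk 5: at line 5 remove [oztq,ila,iqq] add [vygrj] -> 10 lines: ziu sjslm elm qoeu bjzgh lcxgz vygrj mxn gccup meue

Answer: ziu
sjslm
elm
qoeu
bjzgh
lcxgz
vygrj
mxn
gccup
meue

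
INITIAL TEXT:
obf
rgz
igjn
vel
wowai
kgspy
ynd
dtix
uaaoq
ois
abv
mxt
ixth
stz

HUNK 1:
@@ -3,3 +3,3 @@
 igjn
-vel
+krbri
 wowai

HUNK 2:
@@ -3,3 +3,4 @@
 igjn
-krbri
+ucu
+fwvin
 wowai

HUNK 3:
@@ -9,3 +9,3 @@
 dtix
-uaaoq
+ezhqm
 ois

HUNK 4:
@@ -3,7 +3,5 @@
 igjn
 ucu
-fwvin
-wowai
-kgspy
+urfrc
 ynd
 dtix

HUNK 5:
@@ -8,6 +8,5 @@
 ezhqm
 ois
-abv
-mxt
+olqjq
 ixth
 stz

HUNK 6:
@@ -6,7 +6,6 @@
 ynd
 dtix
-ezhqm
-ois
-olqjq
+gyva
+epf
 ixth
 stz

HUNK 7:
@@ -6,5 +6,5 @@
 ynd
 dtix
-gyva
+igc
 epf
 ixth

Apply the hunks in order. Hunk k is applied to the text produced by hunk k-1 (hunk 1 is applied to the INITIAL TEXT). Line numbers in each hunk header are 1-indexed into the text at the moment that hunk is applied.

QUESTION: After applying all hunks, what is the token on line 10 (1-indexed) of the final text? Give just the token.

Answer: ixth

Derivation:
Hunk 1: at line 3 remove [vel] add [krbri] -> 14 lines: obf rgz igjn krbri wowai kgspy ynd dtix uaaoq ois abv mxt ixth stz
Hunk 2: at line 3 remove [krbri] add [ucu,fwvin] -> 15 lines: obf rgz igjn ucu fwvin wowai kgspy ynd dtix uaaoq ois abv mxt ixth stz
Hunk 3: at line 9 remove [uaaoq] add [ezhqm] -> 15 lines: obf rgz igjn ucu fwvin wowai kgspy ynd dtix ezhqm ois abv mxt ixth stz
Hunk 4: at line 3 remove [fwvin,wowai,kgspy] add [urfrc] -> 13 lines: obf rgz igjn ucu urfrc ynd dtix ezhqm ois abv mxt ixth stz
Hunk 5: at line 8 remove [abv,mxt] add [olqjq] -> 12 lines: obf rgz igjn ucu urfrc ynd dtix ezhqm ois olqjq ixth stz
Hunk 6: at line 6 remove [ezhqm,ois,olqjq] add [gyva,epf] -> 11 lines: obf rgz igjn ucu urfrc ynd dtix gyva epf ixth stz
Hunk 7: at line 6 remove [gyva] add [igc] -> 11 lines: obf rgz igjn ucu urfrc ynd dtix igc epf ixth stz
Final line 10: ixth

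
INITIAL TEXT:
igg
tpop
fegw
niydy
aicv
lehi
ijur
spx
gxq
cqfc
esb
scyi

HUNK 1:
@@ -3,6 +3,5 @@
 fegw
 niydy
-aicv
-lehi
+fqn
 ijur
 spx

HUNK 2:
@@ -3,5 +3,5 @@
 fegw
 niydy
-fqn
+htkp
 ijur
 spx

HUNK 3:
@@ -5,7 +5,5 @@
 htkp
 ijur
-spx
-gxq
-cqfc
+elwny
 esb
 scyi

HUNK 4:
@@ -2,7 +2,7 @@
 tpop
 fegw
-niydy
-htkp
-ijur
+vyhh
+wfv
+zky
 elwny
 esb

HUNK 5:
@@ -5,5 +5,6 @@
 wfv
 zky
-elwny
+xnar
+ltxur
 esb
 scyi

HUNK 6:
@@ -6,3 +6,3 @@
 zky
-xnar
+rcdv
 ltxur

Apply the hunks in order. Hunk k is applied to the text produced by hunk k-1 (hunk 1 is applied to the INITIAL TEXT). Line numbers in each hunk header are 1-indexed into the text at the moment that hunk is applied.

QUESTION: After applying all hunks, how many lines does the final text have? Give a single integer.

Hunk 1: at line 3 remove [aicv,lehi] add [fqn] -> 11 lines: igg tpop fegw niydy fqn ijur spx gxq cqfc esb scyi
Hunk 2: at line 3 remove [fqn] add [htkp] -> 11 lines: igg tpop fegw niydy htkp ijur spx gxq cqfc esb scyi
Hunk 3: at line 5 remove [spx,gxq,cqfc] add [elwny] -> 9 lines: igg tpop fegw niydy htkp ijur elwny esb scyi
Hunk 4: at line 2 remove [niydy,htkp,ijur] add [vyhh,wfv,zky] -> 9 lines: igg tpop fegw vyhh wfv zky elwny esb scyi
Hunk 5: at line 5 remove [elwny] add [xnar,ltxur] -> 10 lines: igg tpop fegw vyhh wfv zky xnar ltxur esb scyi
Hunk 6: at line 6 remove [xnar] add [rcdv] -> 10 lines: igg tpop fegw vyhh wfv zky rcdv ltxur esb scyi
Final line count: 10

Answer: 10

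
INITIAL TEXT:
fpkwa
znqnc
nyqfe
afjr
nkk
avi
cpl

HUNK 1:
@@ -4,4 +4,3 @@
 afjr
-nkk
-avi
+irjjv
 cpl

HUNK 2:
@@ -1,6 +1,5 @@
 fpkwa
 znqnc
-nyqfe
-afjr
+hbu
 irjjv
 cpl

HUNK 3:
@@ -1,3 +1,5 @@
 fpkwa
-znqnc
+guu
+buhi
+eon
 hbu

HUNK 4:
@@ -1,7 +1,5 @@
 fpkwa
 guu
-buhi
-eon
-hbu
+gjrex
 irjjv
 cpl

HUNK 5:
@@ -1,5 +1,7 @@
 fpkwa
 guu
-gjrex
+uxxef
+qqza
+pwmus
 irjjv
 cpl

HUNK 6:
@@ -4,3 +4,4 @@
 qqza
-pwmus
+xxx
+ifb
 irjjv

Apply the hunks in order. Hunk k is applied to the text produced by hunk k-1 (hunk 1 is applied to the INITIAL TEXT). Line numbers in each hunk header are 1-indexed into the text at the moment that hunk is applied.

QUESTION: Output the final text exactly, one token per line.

Hunk 1: at line 4 remove [nkk,avi] add [irjjv] -> 6 lines: fpkwa znqnc nyqfe afjr irjjv cpl
Hunk 2: at line 1 remove [nyqfe,afjr] add [hbu] -> 5 lines: fpkwa znqnc hbu irjjv cpl
Hunk 3: at line 1 remove [znqnc] add [guu,buhi,eon] -> 7 lines: fpkwa guu buhi eon hbu irjjv cpl
Hunk 4: at line 1 remove [buhi,eon,hbu] add [gjrex] -> 5 lines: fpkwa guu gjrex irjjv cpl
Hunk 5: at line 1 remove [gjrex] add [uxxef,qqza,pwmus] -> 7 lines: fpkwa guu uxxef qqza pwmus irjjv cpl
Hunk 6: at line 4 remove [pwmus] add [xxx,ifb] -> 8 lines: fpkwa guu uxxef qqza xxx ifb irjjv cpl

Answer: fpkwa
guu
uxxef
qqza
xxx
ifb
irjjv
cpl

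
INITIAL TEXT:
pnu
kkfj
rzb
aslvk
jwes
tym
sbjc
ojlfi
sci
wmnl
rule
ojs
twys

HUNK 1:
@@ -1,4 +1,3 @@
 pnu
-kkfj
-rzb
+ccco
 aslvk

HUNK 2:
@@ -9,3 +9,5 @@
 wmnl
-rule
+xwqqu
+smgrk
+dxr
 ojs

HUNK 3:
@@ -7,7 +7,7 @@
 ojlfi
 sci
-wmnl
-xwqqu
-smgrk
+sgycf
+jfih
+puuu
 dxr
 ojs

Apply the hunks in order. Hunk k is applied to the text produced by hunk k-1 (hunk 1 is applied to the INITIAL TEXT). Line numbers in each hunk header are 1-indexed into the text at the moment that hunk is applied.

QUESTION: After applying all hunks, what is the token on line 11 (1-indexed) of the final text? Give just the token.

Answer: puuu

Derivation:
Hunk 1: at line 1 remove [kkfj,rzb] add [ccco] -> 12 lines: pnu ccco aslvk jwes tym sbjc ojlfi sci wmnl rule ojs twys
Hunk 2: at line 9 remove [rule] add [xwqqu,smgrk,dxr] -> 14 lines: pnu ccco aslvk jwes tym sbjc ojlfi sci wmnl xwqqu smgrk dxr ojs twys
Hunk 3: at line 7 remove [wmnl,xwqqu,smgrk] add [sgycf,jfih,puuu] -> 14 lines: pnu ccco aslvk jwes tym sbjc ojlfi sci sgycf jfih puuu dxr ojs twys
Final line 11: puuu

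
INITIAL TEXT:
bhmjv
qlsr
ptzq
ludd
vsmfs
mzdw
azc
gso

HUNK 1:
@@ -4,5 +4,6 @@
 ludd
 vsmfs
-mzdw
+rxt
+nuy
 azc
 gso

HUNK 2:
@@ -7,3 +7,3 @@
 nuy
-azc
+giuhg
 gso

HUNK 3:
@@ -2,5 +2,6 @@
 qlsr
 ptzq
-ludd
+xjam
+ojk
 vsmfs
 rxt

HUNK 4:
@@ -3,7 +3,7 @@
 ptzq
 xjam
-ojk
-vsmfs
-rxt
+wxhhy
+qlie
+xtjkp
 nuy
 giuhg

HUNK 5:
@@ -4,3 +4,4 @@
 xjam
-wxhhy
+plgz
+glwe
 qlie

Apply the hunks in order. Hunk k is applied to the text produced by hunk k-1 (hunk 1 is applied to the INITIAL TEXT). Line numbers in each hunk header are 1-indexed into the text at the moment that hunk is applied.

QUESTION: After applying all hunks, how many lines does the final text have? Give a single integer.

Hunk 1: at line 4 remove [mzdw] add [rxt,nuy] -> 9 lines: bhmjv qlsr ptzq ludd vsmfs rxt nuy azc gso
Hunk 2: at line 7 remove [azc] add [giuhg] -> 9 lines: bhmjv qlsr ptzq ludd vsmfs rxt nuy giuhg gso
Hunk 3: at line 2 remove [ludd] add [xjam,ojk] -> 10 lines: bhmjv qlsr ptzq xjam ojk vsmfs rxt nuy giuhg gso
Hunk 4: at line 3 remove [ojk,vsmfs,rxt] add [wxhhy,qlie,xtjkp] -> 10 lines: bhmjv qlsr ptzq xjam wxhhy qlie xtjkp nuy giuhg gso
Hunk 5: at line 4 remove [wxhhy] add [plgz,glwe] -> 11 lines: bhmjv qlsr ptzq xjam plgz glwe qlie xtjkp nuy giuhg gso
Final line count: 11

Answer: 11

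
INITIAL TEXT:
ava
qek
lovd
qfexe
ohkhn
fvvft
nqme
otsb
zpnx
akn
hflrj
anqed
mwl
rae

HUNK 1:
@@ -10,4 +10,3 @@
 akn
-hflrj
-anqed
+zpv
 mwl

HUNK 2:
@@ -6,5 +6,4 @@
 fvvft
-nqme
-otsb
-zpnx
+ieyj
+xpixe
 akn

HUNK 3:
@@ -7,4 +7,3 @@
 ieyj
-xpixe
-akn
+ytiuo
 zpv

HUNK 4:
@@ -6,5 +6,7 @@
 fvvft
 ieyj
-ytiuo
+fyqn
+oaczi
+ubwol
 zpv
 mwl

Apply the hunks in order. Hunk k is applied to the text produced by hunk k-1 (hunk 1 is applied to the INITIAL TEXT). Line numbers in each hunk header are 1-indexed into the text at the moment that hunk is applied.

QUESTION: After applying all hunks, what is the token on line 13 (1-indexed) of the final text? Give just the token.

Answer: rae

Derivation:
Hunk 1: at line 10 remove [hflrj,anqed] add [zpv] -> 13 lines: ava qek lovd qfexe ohkhn fvvft nqme otsb zpnx akn zpv mwl rae
Hunk 2: at line 6 remove [nqme,otsb,zpnx] add [ieyj,xpixe] -> 12 lines: ava qek lovd qfexe ohkhn fvvft ieyj xpixe akn zpv mwl rae
Hunk 3: at line 7 remove [xpixe,akn] add [ytiuo] -> 11 lines: ava qek lovd qfexe ohkhn fvvft ieyj ytiuo zpv mwl rae
Hunk 4: at line 6 remove [ytiuo] add [fyqn,oaczi,ubwol] -> 13 lines: ava qek lovd qfexe ohkhn fvvft ieyj fyqn oaczi ubwol zpv mwl rae
Final line 13: rae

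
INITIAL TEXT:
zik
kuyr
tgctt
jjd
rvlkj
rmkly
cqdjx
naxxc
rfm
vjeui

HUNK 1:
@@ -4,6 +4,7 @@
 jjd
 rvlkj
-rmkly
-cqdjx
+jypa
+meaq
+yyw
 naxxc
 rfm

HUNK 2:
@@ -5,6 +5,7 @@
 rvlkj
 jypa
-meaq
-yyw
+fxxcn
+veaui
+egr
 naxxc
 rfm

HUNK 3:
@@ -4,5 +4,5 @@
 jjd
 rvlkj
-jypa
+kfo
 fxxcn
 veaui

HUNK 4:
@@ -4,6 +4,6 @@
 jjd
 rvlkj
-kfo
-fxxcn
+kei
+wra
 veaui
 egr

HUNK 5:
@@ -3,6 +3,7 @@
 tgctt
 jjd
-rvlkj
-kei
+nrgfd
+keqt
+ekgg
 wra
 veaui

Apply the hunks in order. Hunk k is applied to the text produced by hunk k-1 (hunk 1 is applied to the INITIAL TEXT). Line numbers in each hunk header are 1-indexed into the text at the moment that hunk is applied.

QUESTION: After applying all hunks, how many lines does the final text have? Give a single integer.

Hunk 1: at line 4 remove [rmkly,cqdjx] add [jypa,meaq,yyw] -> 11 lines: zik kuyr tgctt jjd rvlkj jypa meaq yyw naxxc rfm vjeui
Hunk 2: at line 5 remove [meaq,yyw] add [fxxcn,veaui,egr] -> 12 lines: zik kuyr tgctt jjd rvlkj jypa fxxcn veaui egr naxxc rfm vjeui
Hunk 3: at line 4 remove [jypa] add [kfo] -> 12 lines: zik kuyr tgctt jjd rvlkj kfo fxxcn veaui egr naxxc rfm vjeui
Hunk 4: at line 4 remove [kfo,fxxcn] add [kei,wra] -> 12 lines: zik kuyr tgctt jjd rvlkj kei wra veaui egr naxxc rfm vjeui
Hunk 5: at line 3 remove [rvlkj,kei] add [nrgfd,keqt,ekgg] -> 13 lines: zik kuyr tgctt jjd nrgfd keqt ekgg wra veaui egr naxxc rfm vjeui
Final line count: 13

Answer: 13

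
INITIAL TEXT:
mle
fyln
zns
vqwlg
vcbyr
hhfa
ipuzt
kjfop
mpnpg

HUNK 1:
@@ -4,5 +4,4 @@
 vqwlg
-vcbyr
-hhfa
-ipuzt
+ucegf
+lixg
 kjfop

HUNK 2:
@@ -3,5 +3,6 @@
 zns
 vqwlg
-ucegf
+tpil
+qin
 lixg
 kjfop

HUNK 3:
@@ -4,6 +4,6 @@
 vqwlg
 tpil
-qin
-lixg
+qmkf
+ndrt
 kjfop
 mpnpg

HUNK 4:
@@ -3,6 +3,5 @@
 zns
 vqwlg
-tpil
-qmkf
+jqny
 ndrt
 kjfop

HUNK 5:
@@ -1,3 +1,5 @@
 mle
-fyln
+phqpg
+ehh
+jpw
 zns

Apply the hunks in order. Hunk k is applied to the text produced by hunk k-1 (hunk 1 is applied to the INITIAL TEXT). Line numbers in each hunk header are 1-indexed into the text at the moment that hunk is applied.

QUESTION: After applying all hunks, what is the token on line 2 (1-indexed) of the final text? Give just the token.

Answer: phqpg

Derivation:
Hunk 1: at line 4 remove [vcbyr,hhfa,ipuzt] add [ucegf,lixg] -> 8 lines: mle fyln zns vqwlg ucegf lixg kjfop mpnpg
Hunk 2: at line 3 remove [ucegf] add [tpil,qin] -> 9 lines: mle fyln zns vqwlg tpil qin lixg kjfop mpnpg
Hunk 3: at line 4 remove [qin,lixg] add [qmkf,ndrt] -> 9 lines: mle fyln zns vqwlg tpil qmkf ndrt kjfop mpnpg
Hunk 4: at line 3 remove [tpil,qmkf] add [jqny] -> 8 lines: mle fyln zns vqwlg jqny ndrt kjfop mpnpg
Hunk 5: at line 1 remove [fyln] add [phqpg,ehh,jpw] -> 10 lines: mle phqpg ehh jpw zns vqwlg jqny ndrt kjfop mpnpg
Final line 2: phqpg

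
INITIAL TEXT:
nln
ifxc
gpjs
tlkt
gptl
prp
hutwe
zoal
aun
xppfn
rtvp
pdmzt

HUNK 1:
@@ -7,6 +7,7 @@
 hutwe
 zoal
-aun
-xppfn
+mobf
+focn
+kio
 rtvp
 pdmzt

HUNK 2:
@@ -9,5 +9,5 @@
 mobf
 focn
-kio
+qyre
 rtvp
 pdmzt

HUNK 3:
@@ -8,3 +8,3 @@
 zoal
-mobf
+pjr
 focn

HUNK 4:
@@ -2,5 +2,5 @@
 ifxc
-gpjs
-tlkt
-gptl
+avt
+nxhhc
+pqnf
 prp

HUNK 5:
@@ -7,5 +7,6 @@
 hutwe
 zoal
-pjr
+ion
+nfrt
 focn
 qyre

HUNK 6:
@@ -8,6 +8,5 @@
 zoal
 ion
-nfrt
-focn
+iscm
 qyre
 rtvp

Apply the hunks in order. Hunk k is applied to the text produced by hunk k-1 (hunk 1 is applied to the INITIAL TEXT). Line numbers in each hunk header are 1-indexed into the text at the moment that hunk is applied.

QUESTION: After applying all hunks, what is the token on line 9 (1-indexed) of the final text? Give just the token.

Hunk 1: at line 7 remove [aun,xppfn] add [mobf,focn,kio] -> 13 lines: nln ifxc gpjs tlkt gptl prp hutwe zoal mobf focn kio rtvp pdmzt
Hunk 2: at line 9 remove [kio] add [qyre] -> 13 lines: nln ifxc gpjs tlkt gptl prp hutwe zoal mobf focn qyre rtvp pdmzt
Hunk 3: at line 8 remove [mobf] add [pjr] -> 13 lines: nln ifxc gpjs tlkt gptl prp hutwe zoal pjr focn qyre rtvp pdmzt
Hunk 4: at line 2 remove [gpjs,tlkt,gptl] add [avt,nxhhc,pqnf] -> 13 lines: nln ifxc avt nxhhc pqnf prp hutwe zoal pjr focn qyre rtvp pdmzt
Hunk 5: at line 7 remove [pjr] add [ion,nfrt] -> 14 lines: nln ifxc avt nxhhc pqnf prp hutwe zoal ion nfrt focn qyre rtvp pdmzt
Hunk 6: at line 8 remove [nfrt,focn] add [iscm] -> 13 lines: nln ifxc avt nxhhc pqnf prp hutwe zoal ion iscm qyre rtvp pdmzt
Final line 9: ion

Answer: ion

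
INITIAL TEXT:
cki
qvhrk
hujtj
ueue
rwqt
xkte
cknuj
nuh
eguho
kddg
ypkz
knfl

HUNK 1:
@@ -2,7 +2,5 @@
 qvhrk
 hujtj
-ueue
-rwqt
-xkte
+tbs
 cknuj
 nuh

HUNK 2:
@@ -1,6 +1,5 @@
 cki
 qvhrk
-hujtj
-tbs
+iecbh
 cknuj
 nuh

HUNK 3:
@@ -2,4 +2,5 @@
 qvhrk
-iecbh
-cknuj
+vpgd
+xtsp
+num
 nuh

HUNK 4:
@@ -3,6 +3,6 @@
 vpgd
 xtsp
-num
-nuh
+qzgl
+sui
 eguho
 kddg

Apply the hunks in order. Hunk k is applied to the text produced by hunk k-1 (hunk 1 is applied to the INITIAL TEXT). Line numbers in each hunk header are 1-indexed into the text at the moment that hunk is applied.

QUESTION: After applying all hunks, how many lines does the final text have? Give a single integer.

Hunk 1: at line 2 remove [ueue,rwqt,xkte] add [tbs] -> 10 lines: cki qvhrk hujtj tbs cknuj nuh eguho kddg ypkz knfl
Hunk 2: at line 1 remove [hujtj,tbs] add [iecbh] -> 9 lines: cki qvhrk iecbh cknuj nuh eguho kddg ypkz knfl
Hunk 3: at line 2 remove [iecbh,cknuj] add [vpgd,xtsp,num] -> 10 lines: cki qvhrk vpgd xtsp num nuh eguho kddg ypkz knfl
Hunk 4: at line 3 remove [num,nuh] add [qzgl,sui] -> 10 lines: cki qvhrk vpgd xtsp qzgl sui eguho kddg ypkz knfl
Final line count: 10

Answer: 10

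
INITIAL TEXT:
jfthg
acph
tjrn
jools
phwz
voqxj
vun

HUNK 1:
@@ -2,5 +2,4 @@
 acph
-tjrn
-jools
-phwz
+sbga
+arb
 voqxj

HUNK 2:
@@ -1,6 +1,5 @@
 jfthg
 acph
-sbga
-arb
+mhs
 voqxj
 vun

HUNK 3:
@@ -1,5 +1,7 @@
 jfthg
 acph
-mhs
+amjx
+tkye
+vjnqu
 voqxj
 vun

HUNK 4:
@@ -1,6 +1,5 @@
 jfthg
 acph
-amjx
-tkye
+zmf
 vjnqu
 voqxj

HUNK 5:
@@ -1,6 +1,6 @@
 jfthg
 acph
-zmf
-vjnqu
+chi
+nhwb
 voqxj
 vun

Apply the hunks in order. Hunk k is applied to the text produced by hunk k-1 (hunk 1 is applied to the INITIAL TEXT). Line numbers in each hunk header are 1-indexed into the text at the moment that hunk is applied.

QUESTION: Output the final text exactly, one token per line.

Answer: jfthg
acph
chi
nhwb
voqxj
vun

Derivation:
Hunk 1: at line 2 remove [tjrn,jools,phwz] add [sbga,arb] -> 6 lines: jfthg acph sbga arb voqxj vun
Hunk 2: at line 1 remove [sbga,arb] add [mhs] -> 5 lines: jfthg acph mhs voqxj vun
Hunk 3: at line 1 remove [mhs] add [amjx,tkye,vjnqu] -> 7 lines: jfthg acph amjx tkye vjnqu voqxj vun
Hunk 4: at line 1 remove [amjx,tkye] add [zmf] -> 6 lines: jfthg acph zmf vjnqu voqxj vun
Hunk 5: at line 1 remove [zmf,vjnqu] add [chi,nhwb] -> 6 lines: jfthg acph chi nhwb voqxj vun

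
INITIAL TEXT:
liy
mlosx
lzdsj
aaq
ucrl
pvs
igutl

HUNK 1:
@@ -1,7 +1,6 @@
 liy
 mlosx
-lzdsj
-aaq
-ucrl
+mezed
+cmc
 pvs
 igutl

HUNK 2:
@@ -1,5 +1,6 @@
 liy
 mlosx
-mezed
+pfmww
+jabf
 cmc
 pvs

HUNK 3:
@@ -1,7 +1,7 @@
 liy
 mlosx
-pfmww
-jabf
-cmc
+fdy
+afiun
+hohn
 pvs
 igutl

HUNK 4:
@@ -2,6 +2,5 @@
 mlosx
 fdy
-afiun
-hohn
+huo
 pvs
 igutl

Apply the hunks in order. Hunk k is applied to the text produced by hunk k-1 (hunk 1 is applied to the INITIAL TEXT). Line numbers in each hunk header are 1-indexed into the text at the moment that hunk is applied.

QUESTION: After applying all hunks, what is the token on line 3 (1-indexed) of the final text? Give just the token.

Answer: fdy

Derivation:
Hunk 1: at line 1 remove [lzdsj,aaq,ucrl] add [mezed,cmc] -> 6 lines: liy mlosx mezed cmc pvs igutl
Hunk 2: at line 1 remove [mezed] add [pfmww,jabf] -> 7 lines: liy mlosx pfmww jabf cmc pvs igutl
Hunk 3: at line 1 remove [pfmww,jabf,cmc] add [fdy,afiun,hohn] -> 7 lines: liy mlosx fdy afiun hohn pvs igutl
Hunk 4: at line 2 remove [afiun,hohn] add [huo] -> 6 lines: liy mlosx fdy huo pvs igutl
Final line 3: fdy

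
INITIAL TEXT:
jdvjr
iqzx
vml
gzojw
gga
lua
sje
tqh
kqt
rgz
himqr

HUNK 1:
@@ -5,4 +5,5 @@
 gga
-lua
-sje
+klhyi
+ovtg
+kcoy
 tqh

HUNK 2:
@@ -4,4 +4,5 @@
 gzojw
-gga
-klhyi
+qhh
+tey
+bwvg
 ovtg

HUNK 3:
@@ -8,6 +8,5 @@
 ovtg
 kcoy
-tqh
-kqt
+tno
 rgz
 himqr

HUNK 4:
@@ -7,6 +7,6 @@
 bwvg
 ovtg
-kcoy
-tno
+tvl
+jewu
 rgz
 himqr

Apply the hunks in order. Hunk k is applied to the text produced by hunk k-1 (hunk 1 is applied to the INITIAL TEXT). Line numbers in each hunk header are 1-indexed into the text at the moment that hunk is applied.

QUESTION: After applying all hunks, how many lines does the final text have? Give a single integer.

Hunk 1: at line 5 remove [lua,sje] add [klhyi,ovtg,kcoy] -> 12 lines: jdvjr iqzx vml gzojw gga klhyi ovtg kcoy tqh kqt rgz himqr
Hunk 2: at line 4 remove [gga,klhyi] add [qhh,tey,bwvg] -> 13 lines: jdvjr iqzx vml gzojw qhh tey bwvg ovtg kcoy tqh kqt rgz himqr
Hunk 3: at line 8 remove [tqh,kqt] add [tno] -> 12 lines: jdvjr iqzx vml gzojw qhh tey bwvg ovtg kcoy tno rgz himqr
Hunk 4: at line 7 remove [kcoy,tno] add [tvl,jewu] -> 12 lines: jdvjr iqzx vml gzojw qhh tey bwvg ovtg tvl jewu rgz himqr
Final line count: 12

Answer: 12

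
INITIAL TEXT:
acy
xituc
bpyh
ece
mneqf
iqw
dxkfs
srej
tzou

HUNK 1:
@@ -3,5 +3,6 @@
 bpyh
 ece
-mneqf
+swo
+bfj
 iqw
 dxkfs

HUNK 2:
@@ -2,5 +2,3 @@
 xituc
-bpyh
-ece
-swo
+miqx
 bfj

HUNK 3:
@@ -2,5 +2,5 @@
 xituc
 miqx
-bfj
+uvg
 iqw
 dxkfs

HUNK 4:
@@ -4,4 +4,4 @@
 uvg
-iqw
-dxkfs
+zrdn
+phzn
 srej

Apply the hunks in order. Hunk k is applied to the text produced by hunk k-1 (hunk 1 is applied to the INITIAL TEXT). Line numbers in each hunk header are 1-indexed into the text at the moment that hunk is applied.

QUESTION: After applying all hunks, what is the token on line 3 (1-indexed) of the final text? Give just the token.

Answer: miqx

Derivation:
Hunk 1: at line 3 remove [mneqf] add [swo,bfj] -> 10 lines: acy xituc bpyh ece swo bfj iqw dxkfs srej tzou
Hunk 2: at line 2 remove [bpyh,ece,swo] add [miqx] -> 8 lines: acy xituc miqx bfj iqw dxkfs srej tzou
Hunk 3: at line 2 remove [bfj] add [uvg] -> 8 lines: acy xituc miqx uvg iqw dxkfs srej tzou
Hunk 4: at line 4 remove [iqw,dxkfs] add [zrdn,phzn] -> 8 lines: acy xituc miqx uvg zrdn phzn srej tzou
Final line 3: miqx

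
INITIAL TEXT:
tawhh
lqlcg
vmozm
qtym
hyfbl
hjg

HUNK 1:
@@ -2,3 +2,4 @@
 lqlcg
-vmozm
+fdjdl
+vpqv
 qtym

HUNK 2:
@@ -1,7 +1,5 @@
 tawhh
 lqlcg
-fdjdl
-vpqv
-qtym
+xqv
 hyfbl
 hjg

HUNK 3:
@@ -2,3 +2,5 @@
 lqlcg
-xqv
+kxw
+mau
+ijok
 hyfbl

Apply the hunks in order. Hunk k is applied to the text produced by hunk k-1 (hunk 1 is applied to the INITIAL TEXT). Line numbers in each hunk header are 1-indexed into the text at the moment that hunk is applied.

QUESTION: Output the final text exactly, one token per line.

Answer: tawhh
lqlcg
kxw
mau
ijok
hyfbl
hjg

Derivation:
Hunk 1: at line 2 remove [vmozm] add [fdjdl,vpqv] -> 7 lines: tawhh lqlcg fdjdl vpqv qtym hyfbl hjg
Hunk 2: at line 1 remove [fdjdl,vpqv,qtym] add [xqv] -> 5 lines: tawhh lqlcg xqv hyfbl hjg
Hunk 3: at line 2 remove [xqv] add [kxw,mau,ijok] -> 7 lines: tawhh lqlcg kxw mau ijok hyfbl hjg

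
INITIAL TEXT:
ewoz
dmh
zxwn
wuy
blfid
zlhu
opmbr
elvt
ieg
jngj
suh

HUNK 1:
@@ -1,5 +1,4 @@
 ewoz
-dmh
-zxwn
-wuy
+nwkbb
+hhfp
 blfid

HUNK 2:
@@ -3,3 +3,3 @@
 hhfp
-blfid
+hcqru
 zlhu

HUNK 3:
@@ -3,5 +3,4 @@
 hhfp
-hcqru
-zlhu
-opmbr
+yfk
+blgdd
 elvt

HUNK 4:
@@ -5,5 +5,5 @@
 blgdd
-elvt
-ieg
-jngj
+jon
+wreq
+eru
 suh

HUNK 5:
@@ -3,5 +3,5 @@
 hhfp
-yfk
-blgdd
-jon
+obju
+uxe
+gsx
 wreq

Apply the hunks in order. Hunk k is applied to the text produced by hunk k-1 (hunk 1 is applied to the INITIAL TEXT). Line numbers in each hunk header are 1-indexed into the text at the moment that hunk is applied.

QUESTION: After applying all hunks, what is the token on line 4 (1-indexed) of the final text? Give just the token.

Hunk 1: at line 1 remove [dmh,zxwn,wuy] add [nwkbb,hhfp] -> 10 lines: ewoz nwkbb hhfp blfid zlhu opmbr elvt ieg jngj suh
Hunk 2: at line 3 remove [blfid] add [hcqru] -> 10 lines: ewoz nwkbb hhfp hcqru zlhu opmbr elvt ieg jngj suh
Hunk 3: at line 3 remove [hcqru,zlhu,opmbr] add [yfk,blgdd] -> 9 lines: ewoz nwkbb hhfp yfk blgdd elvt ieg jngj suh
Hunk 4: at line 5 remove [elvt,ieg,jngj] add [jon,wreq,eru] -> 9 lines: ewoz nwkbb hhfp yfk blgdd jon wreq eru suh
Hunk 5: at line 3 remove [yfk,blgdd,jon] add [obju,uxe,gsx] -> 9 lines: ewoz nwkbb hhfp obju uxe gsx wreq eru suh
Final line 4: obju

Answer: obju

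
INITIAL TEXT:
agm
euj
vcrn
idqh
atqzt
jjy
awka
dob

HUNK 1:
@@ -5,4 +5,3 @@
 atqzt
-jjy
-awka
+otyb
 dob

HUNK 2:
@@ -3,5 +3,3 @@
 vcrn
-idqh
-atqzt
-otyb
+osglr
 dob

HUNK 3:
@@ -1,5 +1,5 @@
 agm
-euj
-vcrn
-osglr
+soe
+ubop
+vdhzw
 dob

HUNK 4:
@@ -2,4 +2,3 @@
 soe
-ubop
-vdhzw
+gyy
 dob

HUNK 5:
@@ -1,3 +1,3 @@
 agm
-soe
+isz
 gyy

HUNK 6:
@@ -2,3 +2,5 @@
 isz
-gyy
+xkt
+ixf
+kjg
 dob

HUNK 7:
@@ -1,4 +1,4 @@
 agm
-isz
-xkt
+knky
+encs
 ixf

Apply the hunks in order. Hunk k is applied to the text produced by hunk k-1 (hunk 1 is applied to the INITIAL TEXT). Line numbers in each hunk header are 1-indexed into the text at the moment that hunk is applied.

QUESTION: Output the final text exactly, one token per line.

Answer: agm
knky
encs
ixf
kjg
dob

Derivation:
Hunk 1: at line 5 remove [jjy,awka] add [otyb] -> 7 lines: agm euj vcrn idqh atqzt otyb dob
Hunk 2: at line 3 remove [idqh,atqzt,otyb] add [osglr] -> 5 lines: agm euj vcrn osglr dob
Hunk 3: at line 1 remove [euj,vcrn,osglr] add [soe,ubop,vdhzw] -> 5 lines: agm soe ubop vdhzw dob
Hunk 4: at line 2 remove [ubop,vdhzw] add [gyy] -> 4 lines: agm soe gyy dob
Hunk 5: at line 1 remove [soe] add [isz] -> 4 lines: agm isz gyy dob
Hunk 6: at line 2 remove [gyy] add [xkt,ixf,kjg] -> 6 lines: agm isz xkt ixf kjg dob
Hunk 7: at line 1 remove [isz,xkt] add [knky,encs] -> 6 lines: agm knky encs ixf kjg dob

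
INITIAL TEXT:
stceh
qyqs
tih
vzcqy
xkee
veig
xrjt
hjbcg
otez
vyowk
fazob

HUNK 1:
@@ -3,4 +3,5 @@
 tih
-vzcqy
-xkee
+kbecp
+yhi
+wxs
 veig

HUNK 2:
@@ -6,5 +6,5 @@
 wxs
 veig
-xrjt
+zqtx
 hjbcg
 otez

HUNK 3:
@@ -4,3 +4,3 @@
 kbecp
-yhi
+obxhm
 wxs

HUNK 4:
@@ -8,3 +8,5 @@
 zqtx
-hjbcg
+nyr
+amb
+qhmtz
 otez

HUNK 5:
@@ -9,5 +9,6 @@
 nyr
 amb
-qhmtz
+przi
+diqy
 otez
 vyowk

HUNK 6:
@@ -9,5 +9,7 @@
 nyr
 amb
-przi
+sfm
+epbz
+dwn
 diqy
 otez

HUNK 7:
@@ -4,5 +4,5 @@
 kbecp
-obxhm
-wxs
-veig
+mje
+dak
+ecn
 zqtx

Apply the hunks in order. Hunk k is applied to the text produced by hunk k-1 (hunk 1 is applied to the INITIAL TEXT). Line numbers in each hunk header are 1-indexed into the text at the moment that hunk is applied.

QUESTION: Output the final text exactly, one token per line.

Hunk 1: at line 3 remove [vzcqy,xkee] add [kbecp,yhi,wxs] -> 12 lines: stceh qyqs tih kbecp yhi wxs veig xrjt hjbcg otez vyowk fazob
Hunk 2: at line 6 remove [xrjt] add [zqtx] -> 12 lines: stceh qyqs tih kbecp yhi wxs veig zqtx hjbcg otez vyowk fazob
Hunk 3: at line 4 remove [yhi] add [obxhm] -> 12 lines: stceh qyqs tih kbecp obxhm wxs veig zqtx hjbcg otez vyowk fazob
Hunk 4: at line 8 remove [hjbcg] add [nyr,amb,qhmtz] -> 14 lines: stceh qyqs tih kbecp obxhm wxs veig zqtx nyr amb qhmtz otez vyowk fazob
Hunk 5: at line 9 remove [qhmtz] add [przi,diqy] -> 15 lines: stceh qyqs tih kbecp obxhm wxs veig zqtx nyr amb przi diqy otez vyowk fazob
Hunk 6: at line 9 remove [przi] add [sfm,epbz,dwn] -> 17 lines: stceh qyqs tih kbecp obxhm wxs veig zqtx nyr amb sfm epbz dwn diqy otez vyowk fazob
Hunk 7: at line 4 remove [obxhm,wxs,veig] add [mje,dak,ecn] -> 17 lines: stceh qyqs tih kbecp mje dak ecn zqtx nyr amb sfm epbz dwn diqy otez vyowk fazob

Answer: stceh
qyqs
tih
kbecp
mje
dak
ecn
zqtx
nyr
amb
sfm
epbz
dwn
diqy
otez
vyowk
fazob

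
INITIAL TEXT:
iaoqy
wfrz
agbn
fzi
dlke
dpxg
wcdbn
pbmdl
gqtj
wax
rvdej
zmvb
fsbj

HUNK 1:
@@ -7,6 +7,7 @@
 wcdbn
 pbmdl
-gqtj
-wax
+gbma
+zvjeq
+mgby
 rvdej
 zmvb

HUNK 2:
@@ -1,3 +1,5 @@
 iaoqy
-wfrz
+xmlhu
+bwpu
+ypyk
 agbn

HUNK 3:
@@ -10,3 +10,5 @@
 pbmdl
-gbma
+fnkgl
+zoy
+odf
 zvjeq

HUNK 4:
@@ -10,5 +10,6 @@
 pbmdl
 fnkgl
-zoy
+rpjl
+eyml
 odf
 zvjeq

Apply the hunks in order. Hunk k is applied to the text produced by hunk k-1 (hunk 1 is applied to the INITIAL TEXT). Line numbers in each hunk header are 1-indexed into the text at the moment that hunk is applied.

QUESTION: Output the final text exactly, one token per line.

Answer: iaoqy
xmlhu
bwpu
ypyk
agbn
fzi
dlke
dpxg
wcdbn
pbmdl
fnkgl
rpjl
eyml
odf
zvjeq
mgby
rvdej
zmvb
fsbj

Derivation:
Hunk 1: at line 7 remove [gqtj,wax] add [gbma,zvjeq,mgby] -> 14 lines: iaoqy wfrz agbn fzi dlke dpxg wcdbn pbmdl gbma zvjeq mgby rvdej zmvb fsbj
Hunk 2: at line 1 remove [wfrz] add [xmlhu,bwpu,ypyk] -> 16 lines: iaoqy xmlhu bwpu ypyk agbn fzi dlke dpxg wcdbn pbmdl gbma zvjeq mgby rvdej zmvb fsbj
Hunk 3: at line 10 remove [gbma] add [fnkgl,zoy,odf] -> 18 lines: iaoqy xmlhu bwpu ypyk agbn fzi dlke dpxg wcdbn pbmdl fnkgl zoy odf zvjeq mgby rvdej zmvb fsbj
Hunk 4: at line 10 remove [zoy] add [rpjl,eyml] -> 19 lines: iaoqy xmlhu bwpu ypyk agbn fzi dlke dpxg wcdbn pbmdl fnkgl rpjl eyml odf zvjeq mgby rvdej zmvb fsbj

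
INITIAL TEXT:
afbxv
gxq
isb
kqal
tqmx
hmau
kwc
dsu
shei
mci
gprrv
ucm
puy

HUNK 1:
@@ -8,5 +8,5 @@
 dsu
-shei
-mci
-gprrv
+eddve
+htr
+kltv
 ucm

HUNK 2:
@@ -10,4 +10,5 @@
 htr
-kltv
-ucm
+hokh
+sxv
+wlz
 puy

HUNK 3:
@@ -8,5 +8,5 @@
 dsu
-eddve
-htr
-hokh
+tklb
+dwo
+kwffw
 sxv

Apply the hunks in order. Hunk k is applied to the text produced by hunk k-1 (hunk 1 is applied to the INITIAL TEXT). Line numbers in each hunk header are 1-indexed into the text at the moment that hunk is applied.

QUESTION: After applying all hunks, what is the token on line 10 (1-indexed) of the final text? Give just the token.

Hunk 1: at line 8 remove [shei,mci,gprrv] add [eddve,htr,kltv] -> 13 lines: afbxv gxq isb kqal tqmx hmau kwc dsu eddve htr kltv ucm puy
Hunk 2: at line 10 remove [kltv,ucm] add [hokh,sxv,wlz] -> 14 lines: afbxv gxq isb kqal tqmx hmau kwc dsu eddve htr hokh sxv wlz puy
Hunk 3: at line 8 remove [eddve,htr,hokh] add [tklb,dwo,kwffw] -> 14 lines: afbxv gxq isb kqal tqmx hmau kwc dsu tklb dwo kwffw sxv wlz puy
Final line 10: dwo

Answer: dwo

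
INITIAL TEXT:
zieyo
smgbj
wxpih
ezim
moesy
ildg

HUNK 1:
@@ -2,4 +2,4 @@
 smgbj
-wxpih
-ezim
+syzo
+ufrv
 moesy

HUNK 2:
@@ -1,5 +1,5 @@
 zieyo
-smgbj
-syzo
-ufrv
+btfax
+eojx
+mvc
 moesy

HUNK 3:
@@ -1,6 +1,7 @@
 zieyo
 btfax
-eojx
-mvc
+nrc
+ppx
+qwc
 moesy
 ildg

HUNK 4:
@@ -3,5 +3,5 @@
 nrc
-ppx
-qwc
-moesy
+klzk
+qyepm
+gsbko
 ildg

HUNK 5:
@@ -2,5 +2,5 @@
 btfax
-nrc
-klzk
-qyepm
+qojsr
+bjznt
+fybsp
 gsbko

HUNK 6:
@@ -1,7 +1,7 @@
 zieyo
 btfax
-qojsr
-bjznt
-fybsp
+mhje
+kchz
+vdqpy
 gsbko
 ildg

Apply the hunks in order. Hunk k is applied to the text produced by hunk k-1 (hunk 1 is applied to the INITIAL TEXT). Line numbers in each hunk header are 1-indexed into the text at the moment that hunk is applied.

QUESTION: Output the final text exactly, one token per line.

Answer: zieyo
btfax
mhje
kchz
vdqpy
gsbko
ildg

Derivation:
Hunk 1: at line 2 remove [wxpih,ezim] add [syzo,ufrv] -> 6 lines: zieyo smgbj syzo ufrv moesy ildg
Hunk 2: at line 1 remove [smgbj,syzo,ufrv] add [btfax,eojx,mvc] -> 6 lines: zieyo btfax eojx mvc moesy ildg
Hunk 3: at line 1 remove [eojx,mvc] add [nrc,ppx,qwc] -> 7 lines: zieyo btfax nrc ppx qwc moesy ildg
Hunk 4: at line 3 remove [ppx,qwc,moesy] add [klzk,qyepm,gsbko] -> 7 lines: zieyo btfax nrc klzk qyepm gsbko ildg
Hunk 5: at line 2 remove [nrc,klzk,qyepm] add [qojsr,bjznt,fybsp] -> 7 lines: zieyo btfax qojsr bjznt fybsp gsbko ildg
Hunk 6: at line 1 remove [qojsr,bjznt,fybsp] add [mhje,kchz,vdqpy] -> 7 lines: zieyo btfax mhje kchz vdqpy gsbko ildg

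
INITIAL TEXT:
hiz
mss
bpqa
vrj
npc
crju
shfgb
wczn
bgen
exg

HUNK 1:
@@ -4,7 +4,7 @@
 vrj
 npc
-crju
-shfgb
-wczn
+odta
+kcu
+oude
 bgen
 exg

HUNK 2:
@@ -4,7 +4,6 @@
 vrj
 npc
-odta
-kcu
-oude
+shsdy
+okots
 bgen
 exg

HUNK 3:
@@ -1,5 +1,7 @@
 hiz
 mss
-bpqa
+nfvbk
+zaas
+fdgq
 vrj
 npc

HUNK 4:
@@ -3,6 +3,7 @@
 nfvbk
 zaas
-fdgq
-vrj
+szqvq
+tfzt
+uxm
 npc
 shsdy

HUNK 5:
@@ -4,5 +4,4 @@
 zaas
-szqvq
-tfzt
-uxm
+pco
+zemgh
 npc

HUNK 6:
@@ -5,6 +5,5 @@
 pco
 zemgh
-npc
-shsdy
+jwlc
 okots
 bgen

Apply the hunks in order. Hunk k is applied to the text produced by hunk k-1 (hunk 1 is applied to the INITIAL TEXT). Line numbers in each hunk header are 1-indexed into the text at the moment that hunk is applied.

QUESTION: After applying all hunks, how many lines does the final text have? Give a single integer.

Hunk 1: at line 4 remove [crju,shfgb,wczn] add [odta,kcu,oude] -> 10 lines: hiz mss bpqa vrj npc odta kcu oude bgen exg
Hunk 2: at line 4 remove [odta,kcu,oude] add [shsdy,okots] -> 9 lines: hiz mss bpqa vrj npc shsdy okots bgen exg
Hunk 3: at line 1 remove [bpqa] add [nfvbk,zaas,fdgq] -> 11 lines: hiz mss nfvbk zaas fdgq vrj npc shsdy okots bgen exg
Hunk 4: at line 3 remove [fdgq,vrj] add [szqvq,tfzt,uxm] -> 12 lines: hiz mss nfvbk zaas szqvq tfzt uxm npc shsdy okots bgen exg
Hunk 5: at line 4 remove [szqvq,tfzt,uxm] add [pco,zemgh] -> 11 lines: hiz mss nfvbk zaas pco zemgh npc shsdy okots bgen exg
Hunk 6: at line 5 remove [npc,shsdy] add [jwlc] -> 10 lines: hiz mss nfvbk zaas pco zemgh jwlc okots bgen exg
Final line count: 10

Answer: 10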